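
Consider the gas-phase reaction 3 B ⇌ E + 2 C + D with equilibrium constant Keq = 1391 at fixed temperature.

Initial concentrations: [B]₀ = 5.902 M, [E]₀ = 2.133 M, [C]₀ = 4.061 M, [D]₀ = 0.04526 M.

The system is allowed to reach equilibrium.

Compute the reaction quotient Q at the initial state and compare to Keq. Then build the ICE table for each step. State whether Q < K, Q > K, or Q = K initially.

Q₀ = 0.007744 vs Keq = 1391 ⇒ Q<K, forward
Step 1:
                    B           E           C           D
  Initial       5.902       2.133       4.061     0.04526
  Change       -5.243       1.748       3.496       1.748
  Equil        0.6586       3.881       7.557       1.793
  solve Keq expr → x = 1.748; check Q = 1391

Q₀ = 0.007744; Q < K (proceeds forward)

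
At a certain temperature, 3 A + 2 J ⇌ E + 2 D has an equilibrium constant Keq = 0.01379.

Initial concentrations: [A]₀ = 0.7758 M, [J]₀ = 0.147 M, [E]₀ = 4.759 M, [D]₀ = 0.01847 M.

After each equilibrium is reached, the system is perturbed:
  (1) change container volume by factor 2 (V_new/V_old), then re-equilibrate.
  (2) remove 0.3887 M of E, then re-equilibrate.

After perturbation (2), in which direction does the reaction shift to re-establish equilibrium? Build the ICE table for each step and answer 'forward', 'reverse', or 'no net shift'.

Q₀ = 0.1609 vs Keq = 0.01379 ⇒ Q>K, reverse
Step 1:
                   A          J          E          D
  Initial     0.7758      0.147      4.759    0.01847
  Change     0.01859    0.01239  -0.006196   -0.01239
  Equil       0.7944     0.1594      4.753   0.006079
  solve Keq expr → x = -0.006196; check Q = 0.01379
Then change container volume by factor 2 (V_new/V_old).
Step 2:
                   A          J          E          D
  Initial     0.3972     0.0797      2.376   0.003039
  Change    0.002217   0.001478 -7.3915e-04  -0.001478
  Equil       0.3994    0.08117      2.376   0.001561
  solve Keq expr → x = -7.3915e-04; check Q = 0.01379
Then remove 0.3887 M of E.
Step 3:
                   A          J          E          D
  Initial     0.3994    0.08117      1.987   0.001561
  Change  -2.1227e-04 -1.4152e-04 7.0758e-05 1.4152e-04
  Equil       0.3992    0.08103      1.987   0.001703
  solve Keq expr → x = 7.0758e-05; check Q = 0.01379

Direction: forward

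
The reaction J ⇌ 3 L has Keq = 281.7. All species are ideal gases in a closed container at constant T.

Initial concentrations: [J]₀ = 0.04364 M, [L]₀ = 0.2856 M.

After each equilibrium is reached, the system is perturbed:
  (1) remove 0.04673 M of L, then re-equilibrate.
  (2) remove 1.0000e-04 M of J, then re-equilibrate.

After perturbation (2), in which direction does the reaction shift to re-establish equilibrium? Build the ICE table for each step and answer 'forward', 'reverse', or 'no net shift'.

Direction: reverse

Q₀ = 0.5338 vs Keq = 281.7 ⇒ Q<K, forward
Step 1:
                  J         L
  Initial   0.04364    0.2856
  Change   -0.04338    0.1302
  Equil   2.5511e-04    0.4158
  solve Keq expr → x = 0.04338; check Q = 281.7
Then remove 0.04673 M of L.
Step 2:
                  J         L
  Initial 2.5511e-04     0.369
  Change  -7.6382e-05 2.2915e-04
  Equil   1.7873e-04    0.3693
  solve Keq expr → x = 7.6382e-05; check Q = 281.7
Then remove 1.0000e-04 M of J.
Step 3:
                  J         L
  Initial 7.8726e-05    0.3693
  Change  9.9567e-05 -2.9870e-04
  Equil   1.7829e-04     0.369
  solve Keq expr → x = -9.9567e-05; check Q = 281.7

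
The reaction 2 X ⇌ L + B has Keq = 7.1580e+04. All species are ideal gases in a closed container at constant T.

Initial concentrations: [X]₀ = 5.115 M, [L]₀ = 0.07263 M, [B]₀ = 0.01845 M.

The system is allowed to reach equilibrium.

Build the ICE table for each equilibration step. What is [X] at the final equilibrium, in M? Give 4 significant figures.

Q₀ = 5.1218e-05 vs Keq = 7.1580e+04 ⇒ Q<K, forward
Step 1:
                   X          L          B
  init         5.115    0.07263    0.01845
  Δ           -5.105      2.553      2.553
  eq        0.009711      2.625      2.571
  solve Keq expr → x = 2.553; check Q = 7.1580e+04

[X]_eq = 0.009711 M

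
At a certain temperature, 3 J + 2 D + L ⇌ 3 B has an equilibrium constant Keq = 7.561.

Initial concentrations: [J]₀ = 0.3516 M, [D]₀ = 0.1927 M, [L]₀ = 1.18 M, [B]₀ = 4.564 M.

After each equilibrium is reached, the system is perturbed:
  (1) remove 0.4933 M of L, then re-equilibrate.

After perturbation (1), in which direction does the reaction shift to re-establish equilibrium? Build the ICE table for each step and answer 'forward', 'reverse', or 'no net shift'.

Direction: reverse

Q₀ = 4.9917e+04 vs Keq = 7.561 ⇒ Q>K, reverse
Step 1:
                  J         D         L         B
  init       0.3516    0.1927      1.18     4.564
  Δ           1.167    0.7782    0.3891    -1.167
  eq          1.519    0.9709     1.569     3.397
  solve Keq expr → x = -0.3891; check Q = 7.561
Then remove 0.4933 M of L.
Step 2:
                  J         D         L         B
  init        1.519    0.9709     1.076     3.397
  Δ         0.08468   0.05645   0.02823  -0.08468
  eq          1.604     1.027     1.104     3.312
  solve Keq expr → x = -0.02823; check Q = 7.561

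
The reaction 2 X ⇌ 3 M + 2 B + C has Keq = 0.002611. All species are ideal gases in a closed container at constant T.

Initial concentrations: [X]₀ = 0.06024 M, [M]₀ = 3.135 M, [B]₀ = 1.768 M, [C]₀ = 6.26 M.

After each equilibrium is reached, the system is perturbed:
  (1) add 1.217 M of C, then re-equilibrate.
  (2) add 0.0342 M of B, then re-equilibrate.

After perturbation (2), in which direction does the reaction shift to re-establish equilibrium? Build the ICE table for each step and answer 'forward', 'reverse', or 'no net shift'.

Q₀ = 1.6614e+05 vs Keq = 0.002611 ⇒ Q>K, reverse
Step 1:
                  X         M         B         C
  Initial   0.06024     3.135     1.768      6.26
  Change      1.687     -2.53    -1.687   -0.8433
  Equil       1.747    0.6052   0.08146     5.417
  solve Keq expr → x = -0.8433; check Q = 0.002611
Then add 1.217 M of C.
Step 2:
                  X         M         B         C
  Initial     1.747    0.6052   0.08146     6.634
  Change   0.005926 -0.008889 -0.005926 -0.002963
  Equil       1.753    0.5963   0.07553     6.631
  solve Keq expr → x = -0.002963; check Q = 0.002611
Then add 0.0342 M of B.
Step 3:
                  X         M         B         C
  Initial     1.753    0.5963    0.1097     6.631
  Change    0.02515  -0.03772  -0.02515  -0.01257
  Equil       1.778    0.5586   0.08459     6.618
  solve Keq expr → x = -0.01257; check Q = 0.002611

Direction: reverse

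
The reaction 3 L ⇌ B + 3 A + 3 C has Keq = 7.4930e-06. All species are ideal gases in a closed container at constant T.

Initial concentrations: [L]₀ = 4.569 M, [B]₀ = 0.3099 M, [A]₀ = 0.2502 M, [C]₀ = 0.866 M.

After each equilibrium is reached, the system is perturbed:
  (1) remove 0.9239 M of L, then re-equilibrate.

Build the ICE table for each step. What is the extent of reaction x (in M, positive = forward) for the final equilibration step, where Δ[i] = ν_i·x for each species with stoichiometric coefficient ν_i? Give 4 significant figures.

Q₀ = 3.3050e-05 vs Keq = 7.4930e-06 ⇒ Q>K, reverse
Step 1:
                    L           B           A           C
  init          4.569      0.3099      0.2502       0.866
  Δ           0.07545    -0.02515    -0.07545    -0.07545
  eq            4.644      0.2847      0.1747      0.7905
  solve Keq expr → x = -0.02515; check Q = 7.4930e-06
Then remove 0.9239 M of L.
Step 2:
                    L           B           A           C
  init          3.721      0.2847      0.1747      0.7905
  Δ           0.02715   -0.009049    -0.02715    -0.02715
  eq            3.748      0.2757      0.1476      0.7634
  solve Keq expr → x = -0.009049; check Q = 7.4930e-06

x = -0.009049 M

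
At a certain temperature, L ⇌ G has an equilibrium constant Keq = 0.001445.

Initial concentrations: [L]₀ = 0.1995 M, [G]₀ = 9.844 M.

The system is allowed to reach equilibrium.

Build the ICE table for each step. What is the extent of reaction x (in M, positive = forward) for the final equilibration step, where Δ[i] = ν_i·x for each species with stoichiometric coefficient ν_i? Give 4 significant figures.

Q₀ = 49.34 vs Keq = 0.001445 ⇒ Q>K, reverse
Step 1:
                   L          G
  Initial     0.1995      9.844
  Change        9.83      -9.83
  Equil        10.03    0.01449
  solve Keq expr → x = -9.83; check Q = 0.001445

x = -9.83 M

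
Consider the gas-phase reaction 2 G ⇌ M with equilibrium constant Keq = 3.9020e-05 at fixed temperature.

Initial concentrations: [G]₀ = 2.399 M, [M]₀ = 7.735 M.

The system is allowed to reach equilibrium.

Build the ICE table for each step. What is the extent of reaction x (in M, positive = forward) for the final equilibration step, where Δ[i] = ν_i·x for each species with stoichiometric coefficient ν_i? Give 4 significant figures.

x = -7.723 M

Q₀ = 1.344 vs Keq = 3.9020e-05 ⇒ Q>K, reverse
Step 1:
                    G           M
  Initial       2.399       7.735
  Change        15.45      -7.723
  Equil         17.84     0.01242
  solve Keq expr → x = -7.723; check Q = 3.9020e-05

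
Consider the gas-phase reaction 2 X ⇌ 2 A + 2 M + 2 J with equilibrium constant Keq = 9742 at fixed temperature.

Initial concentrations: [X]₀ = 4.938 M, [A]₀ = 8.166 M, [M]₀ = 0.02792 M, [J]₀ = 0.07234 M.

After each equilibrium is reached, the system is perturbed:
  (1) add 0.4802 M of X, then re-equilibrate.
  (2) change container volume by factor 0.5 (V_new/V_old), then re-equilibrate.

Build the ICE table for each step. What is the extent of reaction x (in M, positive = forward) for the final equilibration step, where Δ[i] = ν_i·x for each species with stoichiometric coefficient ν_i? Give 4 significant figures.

Q₀ = 1.1156e-05 vs Keq = 9742 ⇒ Q<K, forward
Step 1:
                   X          A          M          J
  init         4.938      8.166    0.02792    0.07234
  Δ           -3.474      3.474      3.474      3.474
  eq           1.464      11.64      3.502      3.546
  solve Keq expr → x = 1.737; check Q = 9742
Then add 0.4802 M of X.
Step 2:
                   X          A          M          J
  init         1.945      11.64      3.502      3.546
  Δ          -0.2398     0.2398     0.2398     0.2398
  eq           1.705      11.88      3.741      3.786
  solve Keq expr → x = 0.1199; check Q = 9742
Then change container volume by factor 0.5 (V_new/V_old).
Step 3:
                   X          A          M          J
  init         3.409      23.76      7.483      7.572
  Δ            2.365     -2.365     -2.365     -2.365
  eq           5.775      21.39      5.117      5.206
  solve Keq expr → x = -1.183; check Q = 9742

x = -1.183 M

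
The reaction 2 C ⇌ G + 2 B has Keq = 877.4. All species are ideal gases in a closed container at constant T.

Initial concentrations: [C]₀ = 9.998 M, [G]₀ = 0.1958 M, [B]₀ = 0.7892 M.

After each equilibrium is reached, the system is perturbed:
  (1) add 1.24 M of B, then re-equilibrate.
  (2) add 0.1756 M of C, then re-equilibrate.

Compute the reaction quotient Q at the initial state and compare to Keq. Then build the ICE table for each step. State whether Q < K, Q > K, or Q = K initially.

Q₀ = 0.00122; Q < K (proceeds forward)

Q₀ = 0.00122 vs Keq = 877.4 ⇒ Q<K, forward
Step 1:
                   C          G          B
  I            9.998     0.1958     0.7892
  C           -9.253      4.627      9.253
  E           0.7445      4.823      10.04
  solve Keq expr → x = 4.627; check Q = 877.4
Then add 1.24 M of B.
Step 2:
                   C          G          B
  I           0.7445      4.823      11.28
  C          0.08228   -0.04114   -0.08228
  E           0.8268      4.781       11.2
  solve Keq expr → x = -0.04114; check Q = 877.4
Then add 0.1756 M of C.
Step 3:
                   C          G          B
  I            1.002      4.781       11.2
  C          -0.1571    0.07857     0.1571
  E           0.8453       4.86      11.36
  solve Keq expr → x = 0.07857; check Q = 877.4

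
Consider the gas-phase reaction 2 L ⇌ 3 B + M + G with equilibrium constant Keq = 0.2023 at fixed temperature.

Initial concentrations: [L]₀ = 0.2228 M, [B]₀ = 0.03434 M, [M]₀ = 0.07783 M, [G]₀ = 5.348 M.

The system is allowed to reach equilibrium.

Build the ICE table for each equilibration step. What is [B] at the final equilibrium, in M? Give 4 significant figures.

Q₀ = 3.3955e-04 vs Keq = 0.2023 ⇒ Q<K, forward
Step 1:
                   L          B          M          G
  init        0.2228    0.03434    0.07783      5.348
  Δ         -0.09227     0.1384    0.04613    0.04613
  eq          0.1305     0.1727      0.124      5.394
  solve Keq expr → x = 0.04613; check Q = 0.2023

[B]_eq = 0.1727 M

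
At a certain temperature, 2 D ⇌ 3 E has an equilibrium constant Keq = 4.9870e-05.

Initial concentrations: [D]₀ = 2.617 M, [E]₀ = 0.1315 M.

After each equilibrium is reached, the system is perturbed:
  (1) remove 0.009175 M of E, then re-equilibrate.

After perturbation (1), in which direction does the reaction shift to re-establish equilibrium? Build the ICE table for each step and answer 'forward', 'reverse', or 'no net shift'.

Direction: forward

Q₀ = 3.3202e-04 vs Keq = 4.9870e-05 ⇒ Q>K, reverse
Step 1:
                   D          E
  I            2.617     0.1315
  C          0.04059   -0.06088
  E            2.658    0.07062
  solve Keq expr → x = -0.02029; check Q = 4.9870e-05
Then remove 0.009175 M of E.
Step 2:
                   D          E
  I            2.658    0.06145
  C        -0.006045   0.009068
  E            2.652    0.07051
  solve Keq expr → x = 0.003023; check Q = 4.9870e-05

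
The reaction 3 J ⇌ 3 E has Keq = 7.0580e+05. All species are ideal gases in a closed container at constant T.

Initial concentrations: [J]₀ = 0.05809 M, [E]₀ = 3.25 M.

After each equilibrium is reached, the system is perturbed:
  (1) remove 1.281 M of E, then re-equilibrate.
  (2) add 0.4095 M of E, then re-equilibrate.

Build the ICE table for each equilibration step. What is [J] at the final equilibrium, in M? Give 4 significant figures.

Q₀ = 1.7512e+05 vs Keq = 7.0580e+05 ⇒ Q<K, forward
Step 1:
                   J          E
  init       0.05809       3.25
  Δ         -0.02135    0.02135
  eq         0.03674      3.271
  solve Keq expr → x = 0.007116; check Q = 7.0580e+05
Then remove 1.281 M of E.
Step 2:
                   J          E
  init       0.03674       1.99
  Δ         -0.01423    0.01423
  eq         0.02251      2.005
  solve Keq expr → x = 0.004743; check Q = 7.0580e+05
Then add 0.4095 M of E.
Step 3:
                   J          E
  init       0.02251      2.414
  Δ         0.004548  -0.004548
  eq         0.02706       2.41
  solve Keq expr → x = -0.001516; check Q = 7.0580e+05

[J]_eq = 0.02706 M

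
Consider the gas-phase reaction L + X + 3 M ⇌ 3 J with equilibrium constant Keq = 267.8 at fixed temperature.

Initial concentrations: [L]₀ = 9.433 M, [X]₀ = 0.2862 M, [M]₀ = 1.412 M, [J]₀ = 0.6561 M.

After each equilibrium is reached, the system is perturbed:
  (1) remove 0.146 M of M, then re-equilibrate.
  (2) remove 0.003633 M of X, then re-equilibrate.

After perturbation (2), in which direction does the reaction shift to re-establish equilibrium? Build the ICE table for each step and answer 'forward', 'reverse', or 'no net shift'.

Q₀ = 0.03716 vs Keq = 267.8 ⇒ Q<K, forward
Step 1:
                   L          X          M          J
  init         9.433     0.2862      1.412     0.6561
  Δ           -0.279     -0.279    -0.8371     0.8371
  eq           9.154    0.00715     0.5749      1.493
  solve Keq expr → x = 0.279; check Q = 267.8
Then remove 0.146 M of M.
Step 2:
                   L          X          M          J
  init         9.154    0.00715     0.4289      1.493
  Δ         0.007101   0.007101     0.0213    -0.0213
  eq           9.161    0.01425     0.4502      1.472
  solve Keq expr → x = -0.007101; check Q = 267.8
Then remove 0.003633 M of X.
Step 3:
                   L          X          M          J
  init         9.161    0.01062     0.4502      1.472
  Δ         0.002674   0.002674   0.008022  -0.008022
  eq           9.164    0.01329     0.4582      1.464
  solve Keq expr → x = -0.002674; check Q = 267.8

Direction: reverse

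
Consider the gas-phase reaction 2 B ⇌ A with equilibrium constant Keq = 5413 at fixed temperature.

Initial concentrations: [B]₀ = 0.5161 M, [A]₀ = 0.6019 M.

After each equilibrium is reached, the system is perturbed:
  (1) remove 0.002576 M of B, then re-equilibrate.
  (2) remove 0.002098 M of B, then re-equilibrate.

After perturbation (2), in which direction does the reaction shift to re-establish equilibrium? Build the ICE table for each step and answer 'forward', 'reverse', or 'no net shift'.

Direction: reverse

Q₀ = 2.26 vs Keq = 5413 ⇒ Q<K, forward
Step 1:
                    B           A
  I            0.5161      0.6019
  C           -0.5035      0.2518
  E           0.01256      0.8537
  solve Keq expr → x = 0.2518; check Q = 5413
Then remove 0.002576 M of B.
Step 2:
                    B           A
  I          0.009982      0.8537
  C          0.002567   -0.001283
  E           0.01255      0.8524
  solve Keq expr → x = -0.001283; check Q = 5413
Then remove 0.002098 M of B.
Step 3:
                    B           A
  I           0.01045      0.8524
  C           0.00209   -0.001045
  E           0.01254      0.8513
  solve Keq expr → x = -0.001045; check Q = 5413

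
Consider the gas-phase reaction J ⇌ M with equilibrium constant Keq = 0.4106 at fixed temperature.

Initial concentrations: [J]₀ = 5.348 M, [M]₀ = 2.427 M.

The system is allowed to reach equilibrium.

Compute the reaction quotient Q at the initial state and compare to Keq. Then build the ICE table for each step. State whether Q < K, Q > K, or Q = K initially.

Q₀ = 0.4538 vs Keq = 0.4106 ⇒ Q>K, reverse
Step 1:
                  J         M
  Initial     5.348     2.427
  Change     0.1638   -0.1638
  Equil       5.512     2.263
  solve Keq expr → x = -0.1638; check Q = 0.4106

Q₀ = 0.4538; Q > K (proceeds reverse)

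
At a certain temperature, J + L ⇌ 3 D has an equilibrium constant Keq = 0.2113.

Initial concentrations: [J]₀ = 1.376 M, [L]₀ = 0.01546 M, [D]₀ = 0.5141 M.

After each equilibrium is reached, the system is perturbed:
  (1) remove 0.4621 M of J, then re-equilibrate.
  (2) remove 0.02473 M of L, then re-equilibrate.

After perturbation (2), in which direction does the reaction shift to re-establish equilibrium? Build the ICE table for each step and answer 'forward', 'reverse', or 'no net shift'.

Q₀ = 6.387 vs Keq = 0.2113 ⇒ Q>K, reverse
Step 1:
                    J           L           D
  Initial       1.376     0.01546      0.5141
  Change      0.07176     0.07176     -0.2153
  Equil         1.448     0.08722      0.2988
  solve Keq expr → x = -0.07176; check Q = 0.2113
Then remove 0.4621 M of J.
Step 2:
                    J           L           D
  Initial      0.9857     0.08722      0.2988
  Change     0.008844    0.008844    -0.02653
  Equil        0.9945     0.09606      0.2723
  solve Keq expr → x = -0.008844; check Q = 0.2113
Then remove 0.02473 M of L.
Step 3:
                    J           L           D
  Initial      0.9945     0.07133      0.2723
  Change     0.006115    0.006115    -0.01835
  Equil         1.001     0.07745      0.2539
  solve Keq expr → x = -0.006115; check Q = 0.2113

Direction: reverse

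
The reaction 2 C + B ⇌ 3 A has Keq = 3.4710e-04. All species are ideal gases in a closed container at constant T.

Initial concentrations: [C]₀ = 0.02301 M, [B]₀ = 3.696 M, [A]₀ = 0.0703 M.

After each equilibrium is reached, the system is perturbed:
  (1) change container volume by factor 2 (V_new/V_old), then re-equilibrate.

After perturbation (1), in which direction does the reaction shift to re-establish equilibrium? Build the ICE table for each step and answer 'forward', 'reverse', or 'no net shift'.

Q₀ = 0.1775 vs Keq = 3.4710e-04 ⇒ Q>K, reverse
Step 1:
                   C          B          A
  I          0.02301      3.696     0.0703
  C          0.03588    0.01794   -0.05383
  E          0.05889      3.714    0.01647
  solve Keq expr → x = -0.01794; check Q = 3.4710e-04
Then change container volume by factor 2 (V_new/V_old).
Step 2:
                   C          B          A
  I          0.02945      1.857   0.008237
  C                0          0          0
  E          0.02945      1.857   0.008237
  solve Keq expr → x = 0; check Q = 3.4710e-04

Direction: no net shift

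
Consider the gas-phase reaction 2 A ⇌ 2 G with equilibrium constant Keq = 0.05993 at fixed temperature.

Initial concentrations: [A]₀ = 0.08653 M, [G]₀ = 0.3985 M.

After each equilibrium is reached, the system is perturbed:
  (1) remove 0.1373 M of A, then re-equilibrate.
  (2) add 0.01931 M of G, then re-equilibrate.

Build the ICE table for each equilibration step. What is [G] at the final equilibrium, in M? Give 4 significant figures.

Q₀ = 21.21 vs Keq = 0.05993 ⇒ Q>K, reverse
Step 1:
                  A         G
  I         0.08653    0.3985
  C          0.3031   -0.3031
  E          0.3896   0.09539
  solve Keq expr → x = -0.1516; check Q = 0.05993
Then remove 0.1373 M of A.
Step 2:
                  A         G
  I          0.2523   0.09539
  C           0.027    -0.027
  E          0.2793   0.06839
  solve Keq expr → x = -0.0135; check Q = 0.05993
Then add 0.01931 M of G.
Step 3:
                  A         G
  I          0.2793    0.0877
  C         0.01551  -0.01551
  E          0.2949   0.07218
  solve Keq expr → x = -0.007756; check Q = 0.05993

[G]_eq = 0.07218 M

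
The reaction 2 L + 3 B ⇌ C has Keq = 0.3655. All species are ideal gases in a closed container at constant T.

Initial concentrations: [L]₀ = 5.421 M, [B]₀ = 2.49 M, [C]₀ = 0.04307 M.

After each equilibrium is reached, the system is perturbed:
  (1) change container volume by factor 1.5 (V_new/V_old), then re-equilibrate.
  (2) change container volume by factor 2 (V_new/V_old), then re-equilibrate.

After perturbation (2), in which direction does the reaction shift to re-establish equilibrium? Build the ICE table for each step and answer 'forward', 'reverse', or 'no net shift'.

Q₀ = 9.4933e-05 vs Keq = 0.3655 ⇒ Q<K, forward
Step 1:
                    L           B           C
  I             5.421        2.49     0.04307
  C            -1.335      -2.002      0.6673
  E             4.086      0.4882      0.7103
  solve Keq expr → x = 0.6673; check Q = 0.3655
Then change container volume by factor 1.5 (V_new/V_old).
Step 2:
                    L           B           C
  I             2.724      0.3255      0.4736
  C            0.1274      0.1911    -0.06371
  E             2.852      0.5166      0.4098
  solve Keq expr → x = -0.06371; check Q = 0.3655
Then change container volume by factor 2 (V_new/V_old).
Step 3:
                    L           B           C
  I             1.426      0.2583      0.2049
  C            0.1666      0.2499    -0.08329
  E             1.592      0.5082      0.1216
  solve Keq expr → x = -0.08329; check Q = 0.3655

Direction: reverse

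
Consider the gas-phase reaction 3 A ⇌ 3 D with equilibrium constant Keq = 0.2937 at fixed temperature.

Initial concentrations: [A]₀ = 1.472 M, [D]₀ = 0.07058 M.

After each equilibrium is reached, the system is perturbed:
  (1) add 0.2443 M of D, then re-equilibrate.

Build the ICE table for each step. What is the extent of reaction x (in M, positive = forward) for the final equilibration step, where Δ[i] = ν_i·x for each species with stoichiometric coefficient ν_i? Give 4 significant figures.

Q₀ = 1.1024e-04 vs Keq = 0.2937 ⇒ Q<K, forward
Step 1:
                    A           D
  init          1.472     0.07058
  Δ           -0.5454      0.5454
  eq           0.9266      0.6159
  solve Keq expr → x = 0.1818; check Q = 0.2937
Then add 0.2443 M of D.
Step 2:
                    A           D
  init         0.9266      0.8602
  Δ            0.1468     -0.1468
  eq            1.073      0.7135
  solve Keq expr → x = -0.04892; check Q = 0.2937

x = -0.04892 M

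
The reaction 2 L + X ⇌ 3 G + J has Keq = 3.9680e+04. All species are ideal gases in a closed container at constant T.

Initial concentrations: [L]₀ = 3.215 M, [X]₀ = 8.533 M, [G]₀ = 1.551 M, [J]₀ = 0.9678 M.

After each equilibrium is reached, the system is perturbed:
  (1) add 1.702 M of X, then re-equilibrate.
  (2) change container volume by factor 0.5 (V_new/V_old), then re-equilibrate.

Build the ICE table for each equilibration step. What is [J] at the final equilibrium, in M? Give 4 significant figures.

[J]_eq = 5.09 M

Q₀ = 0.04094 vs Keq = 3.9680e+04 ⇒ Q<K, forward
Step 1:
                  L         X         G         J
  I           3.215     8.533     1.551    0.9678
  C          -3.167    -1.583      4.75     1.583
  E         0.04811      6.95     6.301     2.551
  solve Keq expr → x = 1.583; check Q = 3.9680e+04
Then add 1.702 M of X.
Step 2:
                  L         X         G         J
  I         0.04811     8.652     6.301     2.551
  C       -0.004889 -0.002445  0.007334  0.002445
  E         0.04322     8.649     6.309     2.554
  solve Keq expr → x = 0.002445; check Q = 3.9680e+04
Then change container volume by factor 0.5 (V_new/V_old).
Step 3:
                  L         X         G         J
  I         0.08645      17.3     12.62     5.107
  C         0.03478   0.01739  -0.05217  -0.01739
  E          0.1212     17.32     12.57      5.09
  solve Keq expr → x = -0.01739; check Q = 3.9680e+04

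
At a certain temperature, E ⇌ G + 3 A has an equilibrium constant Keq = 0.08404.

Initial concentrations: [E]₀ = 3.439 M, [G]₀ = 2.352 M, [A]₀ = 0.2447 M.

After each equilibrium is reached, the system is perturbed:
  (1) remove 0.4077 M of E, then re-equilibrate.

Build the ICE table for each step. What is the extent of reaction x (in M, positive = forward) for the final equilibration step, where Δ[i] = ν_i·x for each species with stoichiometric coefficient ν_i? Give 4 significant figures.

Q₀ = 0.01002 vs Keq = 0.08404 ⇒ Q<K, forward
Step 1:
                  E         G         A
  Initial     3.439     2.352    0.2447
  Change     -0.081     0.081     0.243
  Equil       3.358     2.433    0.4877
  solve Keq expr → x = 0.081; check Q = 0.08404
Then remove 0.4077 M of E.
Step 2:
                  E         G         A
  Initial      2.95     2.433    0.4877
  Change   0.006607 -0.006607  -0.01982
  Equil       2.957     2.426    0.4679
  solve Keq expr → x = -0.006607; check Q = 0.08404

x = -0.006607 M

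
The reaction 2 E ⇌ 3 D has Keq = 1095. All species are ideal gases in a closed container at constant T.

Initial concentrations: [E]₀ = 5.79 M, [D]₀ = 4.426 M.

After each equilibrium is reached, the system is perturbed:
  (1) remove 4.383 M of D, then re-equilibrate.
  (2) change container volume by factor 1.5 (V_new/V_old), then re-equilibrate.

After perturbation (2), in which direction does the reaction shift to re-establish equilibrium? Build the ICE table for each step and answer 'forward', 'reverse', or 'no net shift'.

Q₀ = 2.586 vs Keq = 1095 ⇒ Q<K, forward
Step 1:
                   E          D
  init          5.79      4.426
  Δ           -4.631      6.947
  eq           1.159      11.37
  solve Keq expr → x = 2.316; check Q = 1095
Then remove 4.383 M of D.
Step 2:
                   E          D
  init         1.159       6.99
  Δ           -0.507     0.7605
  eq           0.652       7.75
  solve Keq expr → x = 0.2535; check Q = 1095
Then change container volume by factor 1.5 (V_new/V_old).
Step 3:
                   E          D
  init        0.4347      5.167
  Δ         -0.06904     0.1036
  eq          0.3656       5.27
  solve Keq expr → x = 0.03452; check Q = 1095

Direction: forward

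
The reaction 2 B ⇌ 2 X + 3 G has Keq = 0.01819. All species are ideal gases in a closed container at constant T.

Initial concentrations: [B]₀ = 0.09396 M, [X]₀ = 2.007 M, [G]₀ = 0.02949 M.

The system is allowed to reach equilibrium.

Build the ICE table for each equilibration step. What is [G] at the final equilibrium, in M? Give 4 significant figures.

[G]_eq = 0.03348 M

Q₀ = 0.0117 vs Keq = 0.01819 ⇒ Q<K, forward
Step 1:
                  B         X         G
  I         0.09396     2.007   0.02949
  C       -0.002663  0.002663  0.003994
  E          0.0913      2.01   0.03348
  solve Keq expr → x = 0.001331; check Q = 0.01819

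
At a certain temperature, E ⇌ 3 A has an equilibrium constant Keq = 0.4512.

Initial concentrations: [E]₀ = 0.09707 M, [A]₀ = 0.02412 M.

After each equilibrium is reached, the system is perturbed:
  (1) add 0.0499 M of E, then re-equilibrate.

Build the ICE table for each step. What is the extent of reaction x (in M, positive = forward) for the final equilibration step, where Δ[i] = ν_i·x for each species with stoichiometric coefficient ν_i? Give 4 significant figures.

Q₀ = 1.4456e-04 vs Keq = 0.4512 ⇒ Q<K, forward
Step 1:
                   E          A
  Initial    0.09707    0.02412
  Change    -0.06934      0.208
  Equil      0.02773     0.2321
  solve Keq expr → x = 0.06934; check Q = 0.4512
Then add 0.0499 M of E.
Step 2:
                   E          A
  Initial    0.07763     0.2321
  Change    -0.02087    0.06261
  Equil      0.05676     0.2948
  solve Keq expr → x = 0.02087; check Q = 0.4512

x = 0.02087 M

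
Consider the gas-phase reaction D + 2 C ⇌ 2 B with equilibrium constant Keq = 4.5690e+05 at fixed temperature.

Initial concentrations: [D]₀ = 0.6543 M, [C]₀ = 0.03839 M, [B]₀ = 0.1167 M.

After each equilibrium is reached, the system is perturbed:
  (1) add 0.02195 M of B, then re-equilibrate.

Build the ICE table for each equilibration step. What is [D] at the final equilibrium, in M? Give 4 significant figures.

[D]_eq = 0.6353 M

Q₀ = 14.12 vs Keq = 4.5690e+05 ⇒ Q<K, forward
Step 1:
                    D           C           B
  init         0.6543     0.03839      0.1167
  Δ          -0.01905     -0.0381      0.0381
  eq           0.6352  2.8734e-04      0.1548
  solve Keq expr → x = 0.01905; check Q = 4.5690e+05
Then add 0.02195 M of B.
Step 2:
                    D           C           B
  init         0.6352  2.8734e-04      0.1768
  Δ        2.0331e-05  4.0662e-05 -4.0662e-05
  eq           0.6353  3.2800e-04      0.1767
  solve Keq expr → x = -2.0331e-05; check Q = 4.5690e+05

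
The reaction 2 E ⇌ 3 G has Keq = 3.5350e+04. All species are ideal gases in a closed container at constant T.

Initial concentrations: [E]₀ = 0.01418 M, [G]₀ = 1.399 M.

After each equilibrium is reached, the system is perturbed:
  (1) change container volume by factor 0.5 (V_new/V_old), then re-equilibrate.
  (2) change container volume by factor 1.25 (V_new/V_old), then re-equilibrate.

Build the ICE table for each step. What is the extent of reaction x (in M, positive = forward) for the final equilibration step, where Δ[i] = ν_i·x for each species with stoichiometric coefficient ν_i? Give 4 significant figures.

Q₀ = 1.3618e+04 vs Keq = 3.5350e+04 ⇒ Q<K, forward
Step 1:
                   E          G
  I          0.01418      1.399
  C        -0.005304   0.007956
  E         0.008876      1.407
  solve Keq expr → x = 0.002652; check Q = 3.5350e+04
Then change container volume by factor 0.5 (V_new/V_old).
Step 2:
                   E          G
  I          0.01775      2.814
  C         0.007209   -0.01081
  E          0.02496      2.803
  solve Keq expr → x = -0.003604; check Q = 3.5350e+04
Then change container volume by factor 1.25 (V_new/V_old).
Step 3:
                   E          G
  I          0.01997      2.242
  C        -0.002071   0.003107
  E           0.0179      2.246
  solve Keq expr → x = 0.001036; check Q = 3.5350e+04

x = 0.001036 M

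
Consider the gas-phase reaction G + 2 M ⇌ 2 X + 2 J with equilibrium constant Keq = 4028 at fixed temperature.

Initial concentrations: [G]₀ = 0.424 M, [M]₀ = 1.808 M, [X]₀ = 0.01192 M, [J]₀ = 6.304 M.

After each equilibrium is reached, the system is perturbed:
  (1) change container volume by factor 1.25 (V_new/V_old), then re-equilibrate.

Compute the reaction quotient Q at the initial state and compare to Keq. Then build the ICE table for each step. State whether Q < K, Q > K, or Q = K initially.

Q₀ = 0.004074 vs Keq = 4028 ⇒ Q<K, forward
Step 1:
                    G           M           X           J
  Initial       0.424       1.808     0.01192       6.304
  Change      -0.4147     -0.8293      0.8293      0.8293
  Equil      0.009334      0.9787      0.8413       7.133
  solve Keq expr → x = 0.4147; check Q = 4028
Then change container volume by factor 1.25 (V_new/V_old).
Step 2:
                    G           M           X           J
  Initial    0.007467      0.7829       0.673       5.707
  Change    -0.001395    -0.00279     0.00279     0.00279
  Equil      0.006073      0.7801      0.6758       5.709
  solve Keq expr → x = 0.001395; check Q = 4028

Q₀ = 0.004074; Q < K (proceeds forward)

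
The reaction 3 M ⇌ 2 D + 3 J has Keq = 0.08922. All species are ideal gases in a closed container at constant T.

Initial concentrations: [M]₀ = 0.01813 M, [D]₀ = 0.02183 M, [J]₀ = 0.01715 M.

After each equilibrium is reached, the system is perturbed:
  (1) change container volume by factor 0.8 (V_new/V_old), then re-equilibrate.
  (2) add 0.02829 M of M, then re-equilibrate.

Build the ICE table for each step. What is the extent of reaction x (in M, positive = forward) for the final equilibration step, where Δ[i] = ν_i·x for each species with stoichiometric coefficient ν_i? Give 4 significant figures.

Q₀ = 4.0337e-04 vs Keq = 0.08922 ⇒ Q<K, forward
Step 1:
                    M           D           J
  I           0.01813     0.02183     0.01715
  C          -0.01189    0.007926     0.01189
  E          0.006241     0.02976     0.02904
  solve Keq expr → x = 0.003963; check Q = 0.08922
Then change container volume by factor 0.8 (V_new/V_old).
Step 2:
                    M           D           J
  I          0.007801      0.0372      0.0363
  C        9.2335e-04 -6.1557e-04 -9.2335e-04
  E          0.008724     0.03658     0.03538
  solve Keq expr → x = -3.0778e-04; check Q = 0.08922
Then add 0.02829 M of M.
Step 3:
                    M           D           J
  I           0.03701     0.03658     0.03538
  C          -0.02015     0.01343     0.02015
  E           0.01687     0.05001     0.05552
  solve Keq expr → x = 0.006716; check Q = 0.08922

x = 0.006716 M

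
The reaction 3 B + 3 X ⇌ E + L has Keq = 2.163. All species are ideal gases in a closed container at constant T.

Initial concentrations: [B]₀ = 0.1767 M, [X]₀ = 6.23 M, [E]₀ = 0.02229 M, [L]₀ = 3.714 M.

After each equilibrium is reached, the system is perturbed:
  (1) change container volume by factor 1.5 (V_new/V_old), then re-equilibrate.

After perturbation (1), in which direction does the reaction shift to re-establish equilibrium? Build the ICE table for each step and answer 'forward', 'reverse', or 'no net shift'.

Direction: reverse

Q₀ = 0.06206 vs Keq = 2.163 ⇒ Q<K, forward
Step 1:
                    B           X           E           L
  I            0.1767        6.23     0.02229       3.714
  C           -0.1016     -0.1016     0.03388     0.03388
  E           0.07506       6.128     0.05617       3.748
  solve Keq expr → x = 0.03388; check Q = 2.163
Then change container volume by factor 1.5 (V_new/V_old).
Step 2:
                    B           X           E           L
  I           0.05004       4.086     0.03745       2.499
  C           0.02757     0.02757   -0.009189   -0.009189
  E            0.0776       4.113     0.02826       2.489
  solve Keq expr → x = -0.009189; check Q = 2.163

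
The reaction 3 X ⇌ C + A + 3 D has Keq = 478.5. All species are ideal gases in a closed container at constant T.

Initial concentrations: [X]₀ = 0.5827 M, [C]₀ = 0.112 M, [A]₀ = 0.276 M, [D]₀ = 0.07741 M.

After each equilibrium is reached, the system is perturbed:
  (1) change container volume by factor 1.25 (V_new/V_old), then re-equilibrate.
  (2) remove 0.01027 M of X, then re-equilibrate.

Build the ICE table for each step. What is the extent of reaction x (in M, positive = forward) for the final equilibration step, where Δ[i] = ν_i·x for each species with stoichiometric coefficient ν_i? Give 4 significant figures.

x = -0.003176 M

Q₀ = 7.2474e-05 vs Keq = 478.5 ⇒ Q<K, forward
Step 1:
                  X         C         A         D
  init       0.5827     0.112     0.276   0.07741
  Δ         -0.5422    0.1807    0.1807    0.5422
  eq        0.04051    0.2927    0.4567    0.6196
  solve Keq expr → x = 0.1807; check Q = 478.5
Then change container volume by factor 1.25 (V_new/V_old).
Step 2:
                  X         C         A         D
  init      0.03241    0.2342    0.3654    0.4957
  Δ       -0.004154  0.001385  0.001385  0.004154
  eq        0.02825    0.2356    0.3668    0.4998
  solve Keq expr → x = 0.001385; check Q = 478.5
Then remove 0.01027 M of X.
Step 3:
                  X         C         A         D
  init      0.01798    0.2356    0.3668    0.4998
  Δ        0.009527 -0.003176 -0.003176 -0.009527
  eq        0.02751    0.2324    0.3636    0.4903
  solve Keq expr → x = -0.003176; check Q = 478.5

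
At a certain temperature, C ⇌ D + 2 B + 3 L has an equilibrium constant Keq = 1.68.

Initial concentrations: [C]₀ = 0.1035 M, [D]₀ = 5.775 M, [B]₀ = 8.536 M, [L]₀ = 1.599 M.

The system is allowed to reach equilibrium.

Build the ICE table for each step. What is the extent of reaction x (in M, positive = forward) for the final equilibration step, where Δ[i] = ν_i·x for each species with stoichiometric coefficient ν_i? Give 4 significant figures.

x = -0.4836 M

Q₀ = 1.6621e+04 vs Keq = 1.68 ⇒ Q>K, reverse
Step 1:
                   C          D          B          L
  I           0.1035      5.775      8.536      1.599
  C           0.4836    -0.4836    -0.9672     -1.451
  E           0.5871      5.291      7.569     0.1482
  solve Keq expr → x = -0.4836; check Q = 1.68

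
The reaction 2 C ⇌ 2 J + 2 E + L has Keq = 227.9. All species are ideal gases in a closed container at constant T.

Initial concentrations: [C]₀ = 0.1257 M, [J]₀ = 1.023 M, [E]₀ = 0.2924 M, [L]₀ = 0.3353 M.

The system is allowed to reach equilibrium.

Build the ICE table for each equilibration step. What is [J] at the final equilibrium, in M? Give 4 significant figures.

Q₀ = 1.899 vs Keq = 227.9 ⇒ Q<K, forward
Step 1:
                   C          J          E          L
  I           0.1257      1.023     0.2924     0.3353
  C          -0.1071     0.1071     0.1071    0.05353
  E          0.01865       1.13     0.3995     0.3888
  solve Keq expr → x = 0.05353; check Q = 227.9

[J]_eq = 1.13 M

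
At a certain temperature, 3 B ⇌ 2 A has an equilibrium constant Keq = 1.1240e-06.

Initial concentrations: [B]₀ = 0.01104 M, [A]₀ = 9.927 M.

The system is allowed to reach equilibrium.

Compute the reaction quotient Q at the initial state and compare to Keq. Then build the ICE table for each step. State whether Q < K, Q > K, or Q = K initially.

Q₀ = 7.3237e+07 vs Keq = 1.1240e-06 ⇒ Q>K, reverse
Step 1:
                    B           A
  init        0.01104       9.927
  Δ              14.8      -9.867
  eq            14.81     0.06043
  solve Keq expr → x = -4.933; check Q = 1.1240e-06

Q₀ = 7.3237e+07; Q > K (proceeds reverse)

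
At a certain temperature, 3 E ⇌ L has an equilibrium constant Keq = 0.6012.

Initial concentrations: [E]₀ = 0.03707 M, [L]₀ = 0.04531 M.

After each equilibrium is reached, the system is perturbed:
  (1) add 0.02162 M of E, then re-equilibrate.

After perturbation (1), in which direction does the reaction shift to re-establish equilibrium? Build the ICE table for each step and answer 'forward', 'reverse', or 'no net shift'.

Q₀ = 889.5 vs Keq = 0.6012 ⇒ Q>K, reverse
Step 1:
                   E          L
  Initial    0.03707    0.04531
  Change      0.1278   -0.04261
  Equil       0.1649   0.002696
  solve Keq expr → x = -0.04261; check Q = 0.6012
Then add 0.02162 M of E.
Step 2:
                   E          L
  Initial     0.1865   0.002696
  Change   -0.003052   0.001017
  Equil       0.1835   0.003713
  solve Keq expr → x = 0.001017; check Q = 0.6012

Direction: forward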